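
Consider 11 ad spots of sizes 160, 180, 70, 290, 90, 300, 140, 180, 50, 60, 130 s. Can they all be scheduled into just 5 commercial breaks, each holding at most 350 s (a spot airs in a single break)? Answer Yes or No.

Yes

A valid assignment using 5 commercial breaks:
  break 1: 300 + 50 = 350
  break 2: 290 + 60 = 350
  break 3: 180 + 160 = 340
  break 4: 180 + 140 = 320
  break 5: 130 + 90 + 70 = 290
Every load is within 350 s, so 5 commercial breaks suffice.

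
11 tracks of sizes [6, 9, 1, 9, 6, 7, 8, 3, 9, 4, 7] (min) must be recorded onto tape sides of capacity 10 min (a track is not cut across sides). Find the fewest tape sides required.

Total = 9 + 9 + 9 + 8 + 7 + 7 + 6 + 6 + 4 + 3 + 1 = 69 min.
Lower bound: ⌈69/10⌉ = 7 tape sides.
Also, 8 tracks each exceed 5 min, and no two of those can share a side, so at least 8 tape sides are needed.
A packing using 8 tape sides:
  side 1: 9 + 1 = 10
  side 2: 9 = 9
  side 3: 9 = 9
  side 4: 8 = 8
  side 5: 7 + 3 = 10
  side 6: 7 = 7
  side 7: 6 + 4 = 10
  side 8: 6 = 6
This matches the lower bound, so 8 is optimal.

8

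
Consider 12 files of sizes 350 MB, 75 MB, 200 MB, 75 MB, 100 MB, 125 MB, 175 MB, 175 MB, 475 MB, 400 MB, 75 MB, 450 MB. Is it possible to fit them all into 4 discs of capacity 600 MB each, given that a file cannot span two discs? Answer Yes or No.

Total = 2675 MB; ⌈2675/600⌉ = 5.
At least 5 discs are required, but only 4 are allowed.

No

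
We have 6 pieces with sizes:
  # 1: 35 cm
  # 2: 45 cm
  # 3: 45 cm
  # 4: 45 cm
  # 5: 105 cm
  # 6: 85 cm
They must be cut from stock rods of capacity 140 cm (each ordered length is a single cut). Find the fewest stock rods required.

3

Total = 105 + 85 + 45 + 45 + 45 + 35 = 360 cm.
Lower bound: ⌈360/140⌉ = 3 stock rods.
A packing using 3 stock rods:
  stock rod 1: 105 + 35 = 140
  stock rod 2: 85 + 45 = 130
  stock rod 3: 45 + 45 = 90
This matches the lower bound, so 3 is optimal.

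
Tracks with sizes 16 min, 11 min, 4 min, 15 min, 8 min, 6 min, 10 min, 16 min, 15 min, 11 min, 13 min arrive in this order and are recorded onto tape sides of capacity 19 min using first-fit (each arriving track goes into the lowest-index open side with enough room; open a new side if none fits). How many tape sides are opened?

9

  16 → side 1 (new)  [load 16/19]
  11 → side 2 (new)  [load 11/19]
  4 → side 2  [load 15/19]
  15 → side 3 (new)  [load 15/19]
  8 → side 4 (new)  [load 8/19]
  6 → side 4  [load 14/19]
  10 → side 5 (new)  [load 10/19]
  16 → side 6 (new)  [load 16/19]
  15 → side 7 (new)  [load 15/19]
  11 → side 8 (new)  [load 11/19]
  13 → side 9 (new)  [load 13/19]
9 tape sides opened.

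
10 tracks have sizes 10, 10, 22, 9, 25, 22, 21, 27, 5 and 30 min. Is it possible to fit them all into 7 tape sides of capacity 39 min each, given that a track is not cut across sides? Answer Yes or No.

Yes

A valid assignment using 6 tape sides:
  side 1: 30 + 9 = 39
  side 2: 27 + 10 = 37
  side 3: 25 + 10 = 35
  side 4: 22 + 5 = 27
  side 5: 22 = 22
  side 6: 21 = 21
That uses only 6 ≤ 7, so 7 tape sides are enough.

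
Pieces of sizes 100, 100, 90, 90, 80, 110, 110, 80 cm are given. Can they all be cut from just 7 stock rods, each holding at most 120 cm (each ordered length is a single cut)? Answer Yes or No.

Total = 760 cm; ⌈760/120⌉ = 7.
8 pieces each exceed half the capacity and cannot share a stock rod, forcing at least 8 stock rods.
At least 8 stock rods are required, but only 7 are allowed.

No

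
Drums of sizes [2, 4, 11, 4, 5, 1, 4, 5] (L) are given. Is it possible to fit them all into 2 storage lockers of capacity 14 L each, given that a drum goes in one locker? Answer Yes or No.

Total = 36 L; ⌈36/14⌉ = 3.
At least 3 storage lockers are required, but only 2 are allowed.

No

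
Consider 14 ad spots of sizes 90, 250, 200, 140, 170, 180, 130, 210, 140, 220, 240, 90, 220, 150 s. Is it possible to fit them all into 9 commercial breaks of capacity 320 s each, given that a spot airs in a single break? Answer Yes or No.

A valid assignment using 9 commercial breaks:
  break 1: 250 = 250
  break 2: 240 = 240
  break 3: 220 + 90 = 310
  break 4: 220 + 90 = 310
  break 5: 210 = 210
  break 6: 200 = 200
  break 7: 180 + 140 = 320
  break 8: 170 + 150 = 320
  break 9: 140 + 130 = 270
Every load is within 320 s, so 9 commercial breaks suffice.

Yes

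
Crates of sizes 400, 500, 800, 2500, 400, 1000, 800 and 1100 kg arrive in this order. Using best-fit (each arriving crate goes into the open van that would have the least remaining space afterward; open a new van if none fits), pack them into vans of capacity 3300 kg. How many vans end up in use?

3

  400 → van 1 (new)  [load 400/3300]
  500 → van 1  [load 900/3300]
  800 → van 1  [load 1700/3300]
  2500 → van 2 (new)  [load 2500/3300]
  400 → van 2  [load 2900/3300]
  1000 → van 1  [load 2700/3300]
  800 → van 3 (new)  [load 800/3300]
  1100 → van 3  [load 1900/3300]
3 vans opened.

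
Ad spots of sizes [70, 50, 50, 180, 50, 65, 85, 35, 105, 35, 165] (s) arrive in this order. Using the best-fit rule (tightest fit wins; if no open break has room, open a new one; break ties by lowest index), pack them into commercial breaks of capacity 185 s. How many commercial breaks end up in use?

  70 → break 1 (new)  [load 70/185]
  50 → break 1  [load 120/185]
  50 → break 1  [load 170/185]
  180 → break 2 (new)  [load 180/185]
  50 → break 3 (new)  [load 50/185]
  65 → break 3  [load 115/185]
  85 → break 4 (new)  [load 85/185]
  35 → break 3  [load 150/185]
  105 → break 5 (new)  [load 105/185]
  35 → break 3  [load 185/185]
  165 → break 6 (new)  [load 165/185]
6 commercial breaks opened.

6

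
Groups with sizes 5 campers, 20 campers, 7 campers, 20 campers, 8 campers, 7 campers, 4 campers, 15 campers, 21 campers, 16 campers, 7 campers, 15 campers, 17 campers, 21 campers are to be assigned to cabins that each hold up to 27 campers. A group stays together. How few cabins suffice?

Total = 21 + 21 + 20 + 20 + 17 + 16 + 15 + 15 + 8 + 7 + 7 + 7 + 5 + 4 = 183 campers.
Lower bound: ⌈183/27⌉ = 7 cabins.
Also, 8 groups each exceed 27/2 campers, and no two of those can share a cabin, so at least 8 cabins are needed.
A packing using 8 cabins:
  cabin 1: 21 + 5 = 26
  cabin 2: 21 + 4 = 25
  cabin 3: 20 + 7 = 27
  cabin 4: 20 + 7 = 27
  cabin 5: 17 + 8 = 25
  cabin 6: 16 + 7 = 23
  cabin 7: 15 = 15
  cabin 8: 15 = 15
This matches the lower bound, so 8 is optimal.

8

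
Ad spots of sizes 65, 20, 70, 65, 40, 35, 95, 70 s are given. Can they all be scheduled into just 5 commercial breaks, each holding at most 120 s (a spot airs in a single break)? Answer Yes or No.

A valid assignment using 5 commercial breaks:
  break 1: 95 + 20 = 115
  break 2: 70 + 40 = 110
  break 3: 70 + 35 = 105
  break 4: 65 = 65
  break 5: 65 = 65
Every load is within 120 s, so 5 commercial breaks suffice.

Yes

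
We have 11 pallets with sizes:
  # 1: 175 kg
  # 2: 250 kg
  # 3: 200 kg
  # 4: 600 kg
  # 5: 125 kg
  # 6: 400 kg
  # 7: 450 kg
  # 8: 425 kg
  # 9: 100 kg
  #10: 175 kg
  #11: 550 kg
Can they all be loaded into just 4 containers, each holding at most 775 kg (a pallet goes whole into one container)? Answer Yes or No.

Total = 3450 kg; ⌈3450/775⌉ = 5.
At least 5 containers are required, but only 4 are allowed.

No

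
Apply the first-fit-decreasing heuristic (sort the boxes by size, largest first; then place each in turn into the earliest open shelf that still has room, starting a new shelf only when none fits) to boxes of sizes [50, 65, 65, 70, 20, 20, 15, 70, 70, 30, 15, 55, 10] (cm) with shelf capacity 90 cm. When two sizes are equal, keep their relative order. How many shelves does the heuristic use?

7

Sorted descending: 70, 70, 70, 65, 65, 55, 50, 30, 20, 20, 15, 15, 10.
  70 → shelf 1 (new)  [load 70/90]
  70 → shelf 2 (new)  [load 70/90]
  70 → shelf 3 (new)  [load 70/90]
  65 → shelf 4 (new)  [load 65/90]
  65 → shelf 5 (new)  [load 65/90]
  55 → shelf 6 (new)  [load 55/90]
  50 → shelf 7 (new)  [load 50/90]
  30 → shelf 6  [load 85/90]
  20 → shelf 1  [load 90/90]
  20 → shelf 2  [load 90/90]
  15 → shelf 3  [load 85/90]
  15 → shelf 4  [load 80/90]
  10 → shelf 4  [load 90/90]
7 shelves opened.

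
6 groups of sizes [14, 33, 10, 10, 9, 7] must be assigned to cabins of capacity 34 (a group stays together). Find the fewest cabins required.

Total = 33 + 14 + 10 + 10 + 9 + 7 = 83.
Lower bound: ⌈83/34⌉ = 3 cabins.
A packing using 3 cabins:
  cabin 1: 33 = 33
  cabin 2: 14 + 10 + 10 = 34
  cabin 3: 9 + 7 = 16
This matches the lower bound, so 3 is optimal.

3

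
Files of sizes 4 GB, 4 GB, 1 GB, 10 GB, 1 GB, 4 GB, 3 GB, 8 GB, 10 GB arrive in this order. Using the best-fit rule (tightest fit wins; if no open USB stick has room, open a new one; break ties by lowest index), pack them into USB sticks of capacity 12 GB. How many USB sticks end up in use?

4

  4 → USB stick 1 (new)  [load 4/12]
  4 → USB stick 1  [load 8/12]
  1 → USB stick 1  [load 9/12]
  10 → USB stick 2 (new)  [load 10/12]
  1 → USB stick 2  [load 11/12]
  4 → USB stick 3 (new)  [load 4/12]
  3 → USB stick 1  [load 12/12]
  8 → USB stick 3  [load 12/12]
  10 → USB stick 4 (new)  [load 10/12]
4 USB sticks opened.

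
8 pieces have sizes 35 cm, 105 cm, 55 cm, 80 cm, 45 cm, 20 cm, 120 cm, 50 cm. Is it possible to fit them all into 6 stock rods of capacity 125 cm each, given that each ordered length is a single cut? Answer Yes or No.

Yes

A valid assignment using 5 stock rods:
  stock rod 1: 120 = 120
  stock rod 2: 105 + 20 = 125
  stock rod 3: 80 + 45 = 125
  stock rod 4: 55 + 50 = 105
  stock rod 5: 35 = 35
That uses only 5 ≤ 6, so 6 stock rods are enough.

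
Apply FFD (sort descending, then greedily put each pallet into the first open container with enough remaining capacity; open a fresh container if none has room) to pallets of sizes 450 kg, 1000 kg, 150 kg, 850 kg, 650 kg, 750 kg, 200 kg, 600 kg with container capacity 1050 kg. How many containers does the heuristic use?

5

Sorted descending: 1000, 850, 750, 650, 600, 450, 200, 150.
  1000 → container 1 (new)  [load 1000/1050]
  850 → container 2 (new)  [load 850/1050]
  750 → container 3 (new)  [load 750/1050]
  650 → container 4 (new)  [load 650/1050]
  600 → container 5 (new)  [load 600/1050]
  450 → container 5  [load 1050/1050]
  200 → container 2  [load 1050/1050]
  150 → container 3  [load 900/1050]
5 containers opened.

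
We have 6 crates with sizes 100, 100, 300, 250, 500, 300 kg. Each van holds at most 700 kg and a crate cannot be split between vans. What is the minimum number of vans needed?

3

Total = 500 + 300 + 300 + 250 + 100 + 100 = 1550 kg.
Lower bound: ⌈1550/700⌉ = 3 vans.
A packing using 3 vans:
  van 1: 500 + 100 + 100 = 700
  van 2: 300 + 300 = 600
  van 3: 250 = 250
This matches the lower bound, so 3 is optimal.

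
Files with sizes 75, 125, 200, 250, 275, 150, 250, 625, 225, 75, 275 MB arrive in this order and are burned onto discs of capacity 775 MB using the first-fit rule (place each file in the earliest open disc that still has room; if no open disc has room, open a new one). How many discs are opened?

  75 → disc 1 (new)  [load 75/775]
  125 → disc 1  [load 200/775]
  200 → disc 1  [load 400/775]
  250 → disc 1  [load 650/775]
  275 → disc 2 (new)  [load 275/775]
  150 → disc 2  [load 425/775]
  250 → disc 2  [load 675/775]
  625 → disc 3 (new)  [load 625/775]
  225 → disc 4 (new)  [load 225/775]
  75 → disc 1  [load 725/775]
  275 → disc 4  [load 500/775]
4 discs opened.

4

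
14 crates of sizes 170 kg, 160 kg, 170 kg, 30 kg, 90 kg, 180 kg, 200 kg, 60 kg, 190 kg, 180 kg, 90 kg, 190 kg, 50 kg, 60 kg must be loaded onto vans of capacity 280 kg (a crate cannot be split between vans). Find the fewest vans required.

8

Total = 200 + 190 + 190 + 180 + 180 + 170 + 170 + 160 + 90 + 90 + 60 + 60 + 50 + 30 = 1820 kg.
Lower bound: ⌈1820/280⌉ = 7 vans.
Also, 8 crates each exceed 140 kg, and no two of those can share a van, so at least 8 vans are needed.
A packing using 8 vans:
  van 1: 200 + 60 = 260
  van 2: 190 + 90 = 280
  van 3: 190 + 90 = 280
  van 4: 180 + 60 + 30 = 270
  van 5: 180 + 50 = 230
  van 6: 170 = 170
  van 7: 170 = 170
  van 8: 160 = 160
This matches the lower bound, so 8 is optimal.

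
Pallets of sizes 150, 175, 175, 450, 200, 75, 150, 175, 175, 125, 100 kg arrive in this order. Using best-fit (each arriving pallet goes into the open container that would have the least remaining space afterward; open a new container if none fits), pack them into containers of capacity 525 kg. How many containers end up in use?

  150 → container 1 (new)  [load 150/525]
  175 → container 1  [load 325/525]
  175 → container 1  [load 500/525]
  450 → container 2 (new)  [load 450/525]
  200 → container 3 (new)  [load 200/525]
  75 → container 2  [load 525/525]
  150 → container 3  [load 350/525]
  175 → container 3  [load 525/525]
  175 → container 4 (new)  [load 175/525]
  125 → container 4  [load 300/525]
  100 → container 4  [load 400/525]
4 containers opened.

4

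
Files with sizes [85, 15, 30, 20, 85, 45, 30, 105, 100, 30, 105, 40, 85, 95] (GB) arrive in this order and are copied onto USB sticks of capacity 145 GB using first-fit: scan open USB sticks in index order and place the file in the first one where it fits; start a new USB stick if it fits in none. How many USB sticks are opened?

7

  85 → USB stick 1 (new)  [load 85/145]
  15 → USB stick 1  [load 100/145]
  30 → USB stick 1  [load 130/145]
  20 → USB stick 2 (new)  [load 20/145]
  85 → USB stick 2  [load 105/145]
  45 → USB stick 3 (new)  [load 45/145]
  30 → USB stick 2  [load 135/145]
  105 → USB stick 4 (new)  [load 105/145]
  100 → USB stick 3  [load 145/145]
  30 → USB stick 4  [load 135/145]
  105 → USB stick 5 (new)  [load 105/145]
  40 → USB stick 5  [load 145/145]
  85 → USB stick 6 (new)  [load 85/145]
  95 → USB stick 7 (new)  [load 95/145]
7 USB sticks opened.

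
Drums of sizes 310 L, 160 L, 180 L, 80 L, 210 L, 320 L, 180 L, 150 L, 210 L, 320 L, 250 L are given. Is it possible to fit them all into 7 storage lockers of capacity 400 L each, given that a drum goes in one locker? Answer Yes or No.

A valid assignment using 7 storage lockers:
  locker 1: 320 + 80 = 400
  locker 2: 320 = 320
  locker 3: 310 = 310
  locker 4: 250 + 150 = 400
  locker 5: 210 + 180 = 390
  locker 6: 210 + 180 = 390
  locker 7: 160 = 160
Every load is within 400 L, so 7 storage lockers suffice.

Yes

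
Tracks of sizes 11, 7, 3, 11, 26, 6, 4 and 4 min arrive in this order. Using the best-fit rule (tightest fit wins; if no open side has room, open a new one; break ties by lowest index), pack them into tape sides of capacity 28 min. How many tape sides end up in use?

3

  11 → side 1 (new)  [load 11/28]
  7 → side 1  [load 18/28]
  3 → side 1  [load 21/28]
  11 → side 2 (new)  [load 11/28]
  26 → side 3 (new)  [load 26/28]
  6 → side 1  [load 27/28]
  4 → side 2  [load 15/28]
  4 → side 2  [load 19/28]
3 tape sides opened.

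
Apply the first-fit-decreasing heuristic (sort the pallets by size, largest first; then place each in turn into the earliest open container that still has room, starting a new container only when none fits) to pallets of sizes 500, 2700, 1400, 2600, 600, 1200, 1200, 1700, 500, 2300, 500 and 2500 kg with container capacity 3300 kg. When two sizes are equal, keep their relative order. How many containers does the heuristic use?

Sorted descending: 2700, 2600, 2500, 2300, 1700, 1400, 1200, 1200, 600, 500, 500, 500.
  2700 → container 1 (new)  [load 2700/3300]
  2600 → container 2 (new)  [load 2600/3300]
  2500 → container 3 (new)  [load 2500/3300]
  2300 → container 4 (new)  [load 2300/3300]
  1700 → container 5 (new)  [load 1700/3300]
  1400 → container 5  [load 3100/3300]
  1200 → container 6 (new)  [load 1200/3300]
  1200 → container 6  [load 2400/3300]
  600 → container 1  [load 3300/3300]
  500 → container 2  [load 3100/3300]
  500 → container 3  [load 3000/3300]
  500 → container 4  [load 2800/3300]
6 containers opened.

6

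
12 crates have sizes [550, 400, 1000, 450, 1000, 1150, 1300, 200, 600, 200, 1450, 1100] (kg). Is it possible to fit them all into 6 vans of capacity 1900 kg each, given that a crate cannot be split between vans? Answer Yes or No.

A valid assignment using 6 vans:
  van 1: 1450 + 450 = 1900
  van 2: 1300 + 600 = 1900
  van 3: 1150 + 550 + 200 = 1900
  van 4: 1100 + 400 + 200 = 1700
  van 5: 1000 = 1000
  van 6: 1000 = 1000
Every load is within 1900 kg, so 6 vans suffice.

Yes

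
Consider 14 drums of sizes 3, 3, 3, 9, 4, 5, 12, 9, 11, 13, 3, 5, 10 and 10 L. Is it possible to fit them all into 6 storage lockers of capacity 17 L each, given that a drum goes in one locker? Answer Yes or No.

Total = 100 L; ⌈100/17⌉ = 6.
7 drums each exceed half the capacity and cannot share a locker, forcing at least 7 storage lockers.
At least 7 storage lockers are required, but only 6 are allowed.

No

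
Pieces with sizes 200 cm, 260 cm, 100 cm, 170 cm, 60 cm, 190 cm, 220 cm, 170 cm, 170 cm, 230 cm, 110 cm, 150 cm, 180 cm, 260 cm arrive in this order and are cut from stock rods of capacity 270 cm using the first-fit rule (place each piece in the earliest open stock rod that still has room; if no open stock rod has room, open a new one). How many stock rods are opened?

11

  200 → stock rod 1 (new)  [load 200/270]
  260 → stock rod 2 (new)  [load 260/270]
  100 → stock rod 3 (new)  [load 100/270]
  170 → stock rod 3  [load 270/270]
  60 → stock rod 1  [load 260/270]
  190 → stock rod 4 (new)  [load 190/270]
  220 → stock rod 5 (new)  [load 220/270]
  170 → stock rod 6 (new)  [load 170/270]
  170 → stock rod 7 (new)  [load 170/270]
  230 → stock rod 8 (new)  [load 230/270]
  110 → stock rod 9 (new)  [load 110/270]
  150 → stock rod 9  [load 260/270]
  180 → stock rod 10 (new)  [load 180/270]
  260 → stock rod 11 (new)  [load 260/270]
11 stock rods opened.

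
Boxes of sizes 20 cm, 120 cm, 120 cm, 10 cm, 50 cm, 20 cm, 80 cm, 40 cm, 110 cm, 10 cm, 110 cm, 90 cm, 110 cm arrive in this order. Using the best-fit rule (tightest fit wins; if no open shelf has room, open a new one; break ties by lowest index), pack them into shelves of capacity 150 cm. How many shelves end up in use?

  20 → shelf 1 (new)  [load 20/150]
  120 → shelf 1  [load 140/150]
  120 → shelf 2 (new)  [load 120/150]
  10 → shelf 1  [load 150/150]
  50 → shelf 3 (new)  [load 50/150]
  20 → shelf 2  [load 140/150]
  80 → shelf 3  [load 130/150]
  40 → shelf 4 (new)  [load 40/150]
  110 → shelf 4  [load 150/150]
  10 → shelf 2  [load 150/150]
  110 → shelf 5 (new)  [load 110/150]
  90 → shelf 6 (new)  [load 90/150]
  110 → shelf 7 (new)  [load 110/150]
7 shelves opened.

7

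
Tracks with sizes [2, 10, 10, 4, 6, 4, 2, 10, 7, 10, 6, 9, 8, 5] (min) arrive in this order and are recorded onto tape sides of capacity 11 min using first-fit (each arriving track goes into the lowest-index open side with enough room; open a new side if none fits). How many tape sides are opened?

10

  2 → side 1 (new)  [load 2/11]
  10 → side 2 (new)  [load 10/11]
  10 → side 3 (new)  [load 10/11]
  4 → side 1  [load 6/11]
  6 → side 4 (new)  [load 6/11]
  4 → side 1  [load 10/11]
  2 → side 4  [load 8/11]
  10 → side 5 (new)  [load 10/11]
  7 → side 6 (new)  [load 7/11]
  10 → side 7 (new)  [load 10/11]
  6 → side 8 (new)  [load 6/11]
  9 → side 9 (new)  [load 9/11]
  8 → side 10 (new)  [load 8/11]
  5 → side 8  [load 11/11]
10 tape sides opened.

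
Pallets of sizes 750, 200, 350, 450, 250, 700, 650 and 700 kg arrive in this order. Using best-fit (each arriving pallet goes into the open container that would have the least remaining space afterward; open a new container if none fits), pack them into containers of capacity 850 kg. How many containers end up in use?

  750 → container 1 (new)  [load 750/850]
  200 → container 2 (new)  [load 200/850]
  350 → container 2  [load 550/850]
  450 → container 3 (new)  [load 450/850]
  250 → container 2  [load 800/850]
  700 → container 4 (new)  [load 700/850]
  650 → container 5 (new)  [load 650/850]
  700 → container 6 (new)  [load 700/850]
6 containers opened.

6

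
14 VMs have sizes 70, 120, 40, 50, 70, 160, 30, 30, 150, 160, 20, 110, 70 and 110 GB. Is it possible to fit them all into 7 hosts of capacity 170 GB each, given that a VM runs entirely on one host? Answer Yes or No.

Total = 1190 GB; ⌈1190/170⌉ = 7.
The bound of 7 does not rule out 7, but exhaustive search shows no assignment into 7 hosts of capacity 170 GB exists — the minimum is 8.

No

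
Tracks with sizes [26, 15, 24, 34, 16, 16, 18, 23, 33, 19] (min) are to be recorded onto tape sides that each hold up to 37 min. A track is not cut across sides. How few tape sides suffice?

Total = 34 + 33 + 26 + 24 + 23 + 19 + 18 + 16 + 16 + 15 = 224 min.
Lower bound: ⌈224/37⌉ = 7 tape sides.
A packing using 8 tape sides:
  side 1: 34 = 34
  side 2: 33 = 33
  side 3: 26 = 26
  side 4: 24 = 24
  side 5: 23 = 23
  side 6: 19 + 18 = 37
  side 7: 16 + 16 = 32
  side 8: 15 = 15
No arrangement into 7 tape sides stays within capacity, so 8 is optimal.

8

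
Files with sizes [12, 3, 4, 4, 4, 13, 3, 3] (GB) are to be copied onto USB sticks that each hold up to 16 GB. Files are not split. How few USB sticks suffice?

Total = 13 + 12 + 4 + 4 + 4 + 3 + 3 + 3 = 46 GB.
Lower bound: ⌈46/16⌉ = 3 USB sticks.
A packing using 3 USB sticks:
  USB stick 1: 13 + 3 = 16
  USB stick 2: 12 + 4 = 16
  USB stick 3: 4 + 4 + 3 + 3 = 14
This matches the lower bound, so 3 is optimal.

3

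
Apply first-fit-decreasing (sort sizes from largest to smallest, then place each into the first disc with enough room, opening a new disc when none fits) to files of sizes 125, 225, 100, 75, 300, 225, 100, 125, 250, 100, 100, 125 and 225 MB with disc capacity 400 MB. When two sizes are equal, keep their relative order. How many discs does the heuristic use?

Sorted descending: 300, 250, 225, 225, 225, 125, 125, 125, 100, 100, 100, 100, 75.
  300 → disc 1 (new)  [load 300/400]
  250 → disc 2 (new)  [load 250/400]
  225 → disc 3 (new)  [load 225/400]
  225 → disc 4 (new)  [load 225/400]
  225 → disc 5 (new)  [load 225/400]
  125 → disc 2  [load 375/400]
  125 → disc 3  [load 350/400]
  125 → disc 4  [load 350/400]
  100 → disc 1  [load 400/400]
  100 → disc 5  [load 325/400]
  100 → disc 6 (new)  [load 100/400]
  100 → disc 6  [load 200/400]
  75 → disc 5  [load 400/400]
6 discs opened.

6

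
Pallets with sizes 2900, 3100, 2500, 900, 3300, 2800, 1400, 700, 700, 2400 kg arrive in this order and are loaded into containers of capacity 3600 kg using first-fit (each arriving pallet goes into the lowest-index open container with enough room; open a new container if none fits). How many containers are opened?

7

  2900 → container 1 (new)  [load 2900/3600]
  3100 → container 2 (new)  [load 3100/3600]
  2500 → container 3 (new)  [load 2500/3600]
  900 → container 3  [load 3400/3600]
  3300 → container 4 (new)  [load 3300/3600]
  2800 → container 5 (new)  [load 2800/3600]
  1400 → container 6 (new)  [load 1400/3600]
  700 → container 1  [load 3600/3600]
  700 → container 5  [load 3500/3600]
  2400 → container 7 (new)  [load 2400/3600]
7 containers opened.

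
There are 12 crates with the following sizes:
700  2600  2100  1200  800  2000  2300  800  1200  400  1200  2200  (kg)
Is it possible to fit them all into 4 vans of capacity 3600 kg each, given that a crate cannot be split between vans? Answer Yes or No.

No

Total = 17500 kg; ⌈17500/3600⌉ = 5.
At least 5 vans are required, but only 4 are allowed.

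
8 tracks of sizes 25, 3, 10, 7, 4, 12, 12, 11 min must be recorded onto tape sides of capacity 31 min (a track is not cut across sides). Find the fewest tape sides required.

3

Total = 25 + 12 + 12 + 11 + 10 + 7 + 4 + 3 = 84 min.
Lower bound: ⌈84/31⌉ = 3 tape sides.
A packing using 3 tape sides:
  side 1: 25 + 4 = 29
  side 2: 12 + 12 + 7 = 31
  side 3: 11 + 10 + 3 = 24
This matches the lower bound, so 3 is optimal.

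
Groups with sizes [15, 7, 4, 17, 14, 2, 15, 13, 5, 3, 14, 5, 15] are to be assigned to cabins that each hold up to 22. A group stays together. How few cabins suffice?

7

Total = 17 + 15 + 15 + 15 + 14 + 14 + 13 + 7 + 5 + 5 + 4 + 3 + 2 = 129.
Lower bound: ⌈129/22⌉ = 6 cabins.
Also, 7 groups each exceed 11, and no two of those can share a cabin, so at least 7 cabins are needed.
A packing using 7 cabins:
  cabin 1: 17 + 5 = 22
  cabin 2: 15 + 7 = 22
  cabin 3: 15 + 5 + 2 = 22
  cabin 4: 15 + 4 + 3 = 22
  cabin 5: 14 = 14
  cabin 6: 14 = 14
  cabin 7: 13 = 13
This matches the lower bound, so 7 is optimal.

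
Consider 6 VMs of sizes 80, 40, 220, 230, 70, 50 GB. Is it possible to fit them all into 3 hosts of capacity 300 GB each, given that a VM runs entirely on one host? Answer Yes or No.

Yes

A valid assignment using 3 hosts:
  host 1: 230 + 70 = 300
  host 2: 220 + 80 = 300
  host 3: 50 + 40 = 90
Every load is within 300 GB, so 3 hosts suffice.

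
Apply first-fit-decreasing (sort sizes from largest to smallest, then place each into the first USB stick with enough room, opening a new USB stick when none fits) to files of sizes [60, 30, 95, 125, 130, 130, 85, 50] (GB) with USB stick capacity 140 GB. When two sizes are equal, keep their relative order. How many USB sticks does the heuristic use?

6

Sorted descending: 130, 130, 125, 95, 85, 60, 50, 30.
  130 → USB stick 1 (new)  [load 130/140]
  130 → USB stick 2 (new)  [load 130/140]
  125 → USB stick 3 (new)  [load 125/140]
  95 → USB stick 4 (new)  [load 95/140]
  85 → USB stick 5 (new)  [load 85/140]
  60 → USB stick 6 (new)  [load 60/140]
  50 → USB stick 5  [load 135/140]
  30 → USB stick 4  [load 125/140]
6 USB sticks opened.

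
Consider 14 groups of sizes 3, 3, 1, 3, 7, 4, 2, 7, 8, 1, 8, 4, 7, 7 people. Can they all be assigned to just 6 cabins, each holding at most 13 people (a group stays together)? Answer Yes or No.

Yes

A valid assignment using 6 cabins:
  cabin 1: 8 + 4 + 1 = 13
  cabin 2: 8 + 4 + 1 = 13
  cabin 3: 7 + 3 + 3 = 13
  cabin 4: 7 + 3 + 2 = 12
  cabin 5: 7 = 7
  cabin 6: 7 = 7
Every load is within 13 people, so 6 cabins suffice.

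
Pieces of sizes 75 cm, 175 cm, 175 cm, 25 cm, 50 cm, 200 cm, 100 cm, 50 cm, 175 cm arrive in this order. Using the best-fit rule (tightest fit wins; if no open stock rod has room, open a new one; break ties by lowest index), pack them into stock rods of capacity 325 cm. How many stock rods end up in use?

  75 → stock rod 1 (new)  [load 75/325]
  175 → stock rod 1  [load 250/325]
  175 → stock rod 2 (new)  [load 175/325]
  25 → stock rod 1  [load 275/325]
  50 → stock rod 1  [load 325/325]
  200 → stock rod 3 (new)  [load 200/325]
  100 → stock rod 3  [load 300/325]
  50 → stock rod 2  [load 225/325]
  175 → stock rod 4 (new)  [load 175/325]
4 stock rods opened.

4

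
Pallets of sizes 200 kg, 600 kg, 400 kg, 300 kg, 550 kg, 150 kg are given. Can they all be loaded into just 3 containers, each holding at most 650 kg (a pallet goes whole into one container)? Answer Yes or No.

Total = 2200 kg; ⌈2200/650⌉ = 4.
At least 4 containers are required, but only 3 are allowed.

No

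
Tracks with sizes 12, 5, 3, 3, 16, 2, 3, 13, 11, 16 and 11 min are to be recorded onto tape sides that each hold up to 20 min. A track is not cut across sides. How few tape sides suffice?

Total = 16 + 16 + 13 + 12 + 11 + 11 + 5 + 3 + 3 + 3 + 2 = 95 min.
Lower bound: ⌈95/20⌉ = 5 tape sides.
Also, 6 tracks each exceed 10 min, and no two of those can share a side, so at least 6 tape sides are needed.
A packing using 6 tape sides:
  side 1: 16 + 3 = 19
  side 2: 16 + 3 = 19
  side 3: 13 + 5 + 2 = 20
  side 4: 12 + 3 = 15
  side 5: 11 = 11
  side 6: 11 = 11
This matches the lower bound, so 6 is optimal.

6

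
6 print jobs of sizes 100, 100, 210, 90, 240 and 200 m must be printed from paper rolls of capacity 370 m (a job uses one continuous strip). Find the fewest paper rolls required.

Total = 240 + 210 + 200 + 100 + 100 + 90 = 940 m.
Lower bound: ⌈940/370⌉ = 3 paper rolls.
A packing using 3 paper rolls:
  roll 1: 240 + 100 = 340
  roll 2: 210 + 100 = 310
  roll 3: 200 + 90 = 290
This matches the lower bound, so 3 is optimal.

3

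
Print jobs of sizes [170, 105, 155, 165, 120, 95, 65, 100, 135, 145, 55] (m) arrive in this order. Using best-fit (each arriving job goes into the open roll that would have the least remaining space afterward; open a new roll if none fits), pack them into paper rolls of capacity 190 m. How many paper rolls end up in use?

9

  170 → roll 1 (new)  [load 170/190]
  105 → roll 2 (new)  [load 105/190]
  155 → roll 3 (new)  [load 155/190]
  165 → roll 4 (new)  [load 165/190]
  120 → roll 5 (new)  [load 120/190]
  95 → roll 6 (new)  [load 95/190]
  65 → roll 5  [load 185/190]
  100 → roll 7 (new)  [load 100/190]
  135 → roll 8 (new)  [load 135/190]
  145 → roll 9 (new)  [load 145/190]
  55 → roll 8  [load 190/190]
9 paper rolls opened.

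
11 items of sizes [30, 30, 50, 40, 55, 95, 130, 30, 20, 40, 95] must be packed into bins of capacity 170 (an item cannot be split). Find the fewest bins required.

Total = 130 + 95 + 95 + 55 + 50 + 40 + 40 + 30 + 30 + 30 + 20 = 615.
Lower bound: ⌈615/170⌉ = 4 bins.
A packing using 4 bins:
  bin 1: 130 + 40 = 170
  bin 2: 95 + 55 + 20 = 170
  bin 3: 95 + 50 = 145
  bin 4: 40 + 30 + 30 + 30 = 130
This matches the lower bound, so 4 is optimal.

4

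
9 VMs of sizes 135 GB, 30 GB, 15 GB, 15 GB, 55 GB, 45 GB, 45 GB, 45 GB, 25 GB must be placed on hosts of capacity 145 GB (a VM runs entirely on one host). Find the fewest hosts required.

3

Total = 135 + 55 + 45 + 45 + 45 + 30 + 25 + 15 + 15 = 410 GB.
Lower bound: ⌈410/145⌉ = 3 hosts.
A packing using 3 hosts:
  host 1: 135 = 135
  host 2: 55 + 45 + 45 = 145
  host 3: 45 + 30 + 25 + 15 + 15 = 130
This matches the lower bound, so 3 is optimal.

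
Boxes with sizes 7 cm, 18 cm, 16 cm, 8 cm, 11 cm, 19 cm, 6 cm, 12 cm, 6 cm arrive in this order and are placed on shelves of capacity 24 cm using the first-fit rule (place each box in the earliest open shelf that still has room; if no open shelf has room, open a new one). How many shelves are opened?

5

  7 → shelf 1 (new)  [load 7/24]
  18 → shelf 2 (new)  [load 18/24]
  16 → shelf 1  [load 23/24]
  8 → shelf 3 (new)  [load 8/24]
  11 → shelf 3  [load 19/24]
  19 → shelf 4 (new)  [load 19/24]
  6 → shelf 2  [load 24/24]
  12 → shelf 5 (new)  [load 12/24]
  6 → shelf 5  [load 18/24]
5 shelves opened.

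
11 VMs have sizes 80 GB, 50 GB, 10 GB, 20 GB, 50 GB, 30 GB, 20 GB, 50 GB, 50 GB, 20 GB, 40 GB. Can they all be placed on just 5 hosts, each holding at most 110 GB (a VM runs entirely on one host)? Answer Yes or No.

Yes

A valid assignment using 4 hosts:
  host 1: 80 + 30 = 110
  host 2: 50 + 50 + 10 = 110
  host 3: 50 + 50 = 100
  host 4: 40 + 20 + 20 + 20 = 100
That uses only 4 ≤ 5, so 5 hosts are enough.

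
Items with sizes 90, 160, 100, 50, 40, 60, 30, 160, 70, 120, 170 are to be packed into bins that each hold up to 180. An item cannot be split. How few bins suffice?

7

Total = 170 + 160 + 160 + 120 + 100 + 90 + 70 + 60 + 50 + 40 + 30 = 1050.
Lower bound: ⌈1050/180⌉ = 6 bins.
A packing using 7 bins:
  bin 1: 170 = 170
  bin 2: 160 = 160
  bin 3: 160 = 160
  bin 4: 120 + 60 = 180
  bin 5: 100 + 70 = 170
  bin 6: 90 + 50 + 40 = 180
  bin 7: 30 = 30
No arrangement into 6 bins stays within capacity, so 7 is optimal.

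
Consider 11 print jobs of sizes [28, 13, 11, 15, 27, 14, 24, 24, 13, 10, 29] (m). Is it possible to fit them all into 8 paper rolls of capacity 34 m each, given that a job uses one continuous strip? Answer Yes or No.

A valid assignment using 8 paper rolls:
  roll 1: 29 = 29
  roll 2: 28 = 28
  roll 3: 27 = 27
  roll 4: 24 + 10 = 34
  roll 5: 24 = 24
  roll 6: 15 + 14 = 29
  roll 7: 13 + 13 = 26
  roll 8: 11 = 11
Every load is within 34 m, so 8 paper rolls suffice.

Yes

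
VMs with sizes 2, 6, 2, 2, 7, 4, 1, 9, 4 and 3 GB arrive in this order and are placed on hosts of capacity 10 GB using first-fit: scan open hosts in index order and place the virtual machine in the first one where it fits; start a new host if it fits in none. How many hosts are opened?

5

  2 → host 1 (new)  [load 2/10]
  6 → host 1  [load 8/10]
  2 → host 1  [load 10/10]
  2 → host 2 (new)  [load 2/10]
  7 → host 2  [load 9/10]
  4 → host 3 (new)  [load 4/10]
  1 → host 2  [load 10/10]
  9 → host 4 (new)  [load 9/10]
  4 → host 3  [load 8/10]
  3 → host 5 (new)  [load 3/10]
5 hosts opened.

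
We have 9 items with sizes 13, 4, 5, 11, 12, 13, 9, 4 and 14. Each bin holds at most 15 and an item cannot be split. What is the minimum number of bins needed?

Total = 14 + 13 + 13 + 12 + 11 + 9 + 5 + 4 + 4 = 85.
Lower bound: ⌈85/15⌉ = 6 bins.
A packing using 7 bins:
  bin 1: 14 = 14
  bin 2: 13 = 13
  bin 3: 13 = 13
  bin 4: 12 = 12
  bin 5: 11 + 4 = 15
  bin 6: 9 + 5 = 14
  bin 7: 4 = 4
No arrangement into 6 bins stays within capacity, so 7 is optimal.

7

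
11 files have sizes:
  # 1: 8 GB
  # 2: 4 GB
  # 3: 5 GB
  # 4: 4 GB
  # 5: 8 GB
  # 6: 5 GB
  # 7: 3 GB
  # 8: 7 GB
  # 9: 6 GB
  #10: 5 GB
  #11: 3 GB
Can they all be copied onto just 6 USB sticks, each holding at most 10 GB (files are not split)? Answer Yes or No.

No

Total = 58 GB; ⌈58/10⌉ = 6.
The bound of 6 does not rule out 6, but exhaustive search shows no assignment into 6 USB sticks of capacity 10 GB exists — the minimum is 7.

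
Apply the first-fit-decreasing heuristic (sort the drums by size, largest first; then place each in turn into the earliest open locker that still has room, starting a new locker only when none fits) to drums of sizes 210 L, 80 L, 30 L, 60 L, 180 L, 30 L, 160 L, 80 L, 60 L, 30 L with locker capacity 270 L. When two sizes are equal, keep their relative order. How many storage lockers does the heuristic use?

Sorted descending: 210, 180, 160, 80, 80, 60, 60, 30, 30, 30.
  210 → locker 1 (new)  [load 210/270]
  180 → locker 2 (new)  [load 180/270]
  160 → locker 3 (new)  [load 160/270]
  80 → locker 2  [load 260/270]
  80 → locker 3  [load 240/270]
  60 → locker 1  [load 270/270]
  60 → locker 4 (new)  [load 60/270]
  30 → locker 3  [load 270/270]
  30 → locker 4  [load 90/270]
  30 → locker 4  [load 120/270]
4 storage lockers opened.

4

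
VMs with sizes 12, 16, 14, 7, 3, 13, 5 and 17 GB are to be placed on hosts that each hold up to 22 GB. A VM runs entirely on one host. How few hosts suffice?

5

Total = 17 + 16 + 14 + 13 + 12 + 7 + 5 + 3 = 87 GB.
Lower bound: ⌈87/22⌉ = 4 hosts.
Also, 5 VMs each exceed 11 GB, and no two of those can share a host, so at least 5 hosts are needed.
A packing using 5 hosts:
  host 1: 17 + 5 = 22
  host 2: 16 + 3 = 19
  host 3: 14 + 7 = 21
  host 4: 13 = 13
  host 5: 12 = 12
This matches the lower bound, so 5 is optimal.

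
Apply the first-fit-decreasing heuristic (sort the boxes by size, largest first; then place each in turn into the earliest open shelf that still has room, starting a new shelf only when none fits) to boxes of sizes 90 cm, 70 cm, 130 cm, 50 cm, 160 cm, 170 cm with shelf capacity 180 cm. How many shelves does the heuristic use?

4

Sorted descending: 170, 160, 130, 90, 70, 50.
  170 → shelf 1 (new)  [load 170/180]
  160 → shelf 2 (new)  [load 160/180]
  130 → shelf 3 (new)  [load 130/180]
  90 → shelf 4 (new)  [load 90/180]
  70 → shelf 4  [load 160/180]
  50 → shelf 3  [load 180/180]
4 shelves opened.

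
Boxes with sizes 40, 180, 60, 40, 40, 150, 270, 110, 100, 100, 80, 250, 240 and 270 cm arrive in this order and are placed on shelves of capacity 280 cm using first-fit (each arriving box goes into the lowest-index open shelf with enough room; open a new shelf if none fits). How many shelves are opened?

  40 → shelf 1 (new)  [load 40/280]
  180 → shelf 1  [load 220/280]
  60 → shelf 1  [load 280/280]
  40 → shelf 2 (new)  [load 40/280]
  40 → shelf 2  [load 80/280]
  150 → shelf 2  [load 230/280]
  270 → shelf 3 (new)  [load 270/280]
  110 → shelf 4 (new)  [load 110/280]
  100 → shelf 4  [load 210/280]
  100 → shelf 5 (new)  [load 100/280]
  80 → shelf 5  [load 180/280]
  250 → shelf 6 (new)  [load 250/280]
  240 → shelf 7 (new)  [load 240/280]
  270 → shelf 8 (new)  [load 270/280]
8 shelves opened.

8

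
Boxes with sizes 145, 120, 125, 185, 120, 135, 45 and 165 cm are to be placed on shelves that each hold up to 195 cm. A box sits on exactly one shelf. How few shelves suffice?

7

Total = 185 + 165 + 145 + 135 + 125 + 120 + 120 + 45 = 1040 cm.
Lower bound: ⌈1040/195⌉ = 6 shelves.
Also, 7 boxes each exceed 195/2 cm, and no two of those can share a shelf, so at least 7 shelves are needed.
A packing using 7 shelves:
  shelf 1: 185 = 185
  shelf 2: 165 = 165
  shelf 3: 145 + 45 = 190
  shelf 4: 135 = 135
  shelf 5: 125 = 125
  shelf 6: 120 = 120
  shelf 7: 120 = 120
This matches the lower bound, so 7 is optimal.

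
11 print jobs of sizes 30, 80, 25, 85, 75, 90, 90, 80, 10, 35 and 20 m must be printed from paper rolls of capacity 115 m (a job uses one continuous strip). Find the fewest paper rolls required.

Total = 90 + 90 + 85 + 80 + 80 + 75 + 35 + 30 + 25 + 20 + 10 = 620 m.
Lower bound: ⌈620/115⌉ = 6 paper rolls.
A packing using 6 paper rolls:
  roll 1: 90 + 25 = 115
  roll 2: 90 + 20 = 110
  roll 3: 85 + 30 = 115
  roll 4: 80 + 35 = 115
  roll 5: 80 + 10 = 90
  roll 6: 75 = 75
This matches the lower bound, so 6 is optimal.

6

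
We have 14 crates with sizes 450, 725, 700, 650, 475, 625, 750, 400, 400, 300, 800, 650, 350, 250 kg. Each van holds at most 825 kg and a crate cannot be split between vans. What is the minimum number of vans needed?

11

Total = 800 + 750 + 725 + 700 + 650 + 650 + 625 + 475 + 450 + 400 + 400 + 350 + 300 + 250 = 7525 kg.
Lower bound: ⌈7525/825⌉ = 10 vans.
A packing using 11 vans:
  van 1: 800 = 800
  van 2: 750 = 750
  van 3: 725 = 725
  van 4: 700 = 700
  van 5: 650 = 650
  van 6: 650 = 650
  van 7: 625 = 625
  van 8: 475 + 350 = 825
  van 9: 450 + 300 = 750
  van 10: 400 + 400 = 800
  van 11: 250 = 250
No arrangement into 10 vans stays within capacity, so 11 is optimal.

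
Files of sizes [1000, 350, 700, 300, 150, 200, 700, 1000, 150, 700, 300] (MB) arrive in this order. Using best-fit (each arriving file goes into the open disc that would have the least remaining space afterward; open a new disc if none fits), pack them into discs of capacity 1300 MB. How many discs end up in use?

5

  1000 → disc 1 (new)  [load 1000/1300]
  350 → disc 2 (new)  [load 350/1300]
  700 → disc 2  [load 1050/1300]
  300 → disc 1  [load 1300/1300]
  150 → disc 2  [load 1200/1300]
  200 → disc 3 (new)  [load 200/1300]
  700 → disc 3  [load 900/1300]
  1000 → disc 4 (new)  [load 1000/1300]
  150 → disc 4  [load 1150/1300]
  700 → disc 5 (new)  [load 700/1300]
  300 → disc 3  [load 1200/1300]
5 discs opened.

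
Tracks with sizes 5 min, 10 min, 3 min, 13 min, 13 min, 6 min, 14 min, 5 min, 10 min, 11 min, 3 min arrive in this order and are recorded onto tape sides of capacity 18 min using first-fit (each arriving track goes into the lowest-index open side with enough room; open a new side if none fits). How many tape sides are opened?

  5 → side 1 (new)  [load 5/18]
  10 → side 1  [load 15/18]
  3 → side 1  [load 18/18]
  13 → side 2 (new)  [load 13/18]
  13 → side 3 (new)  [load 13/18]
  6 → side 4 (new)  [load 6/18]
  14 → side 5 (new)  [load 14/18]
  5 → side 2  [load 18/18]
  10 → side 4  [load 16/18]
  11 → side 6 (new)  [load 11/18]
  3 → side 3  [load 16/18]
6 tape sides opened.

6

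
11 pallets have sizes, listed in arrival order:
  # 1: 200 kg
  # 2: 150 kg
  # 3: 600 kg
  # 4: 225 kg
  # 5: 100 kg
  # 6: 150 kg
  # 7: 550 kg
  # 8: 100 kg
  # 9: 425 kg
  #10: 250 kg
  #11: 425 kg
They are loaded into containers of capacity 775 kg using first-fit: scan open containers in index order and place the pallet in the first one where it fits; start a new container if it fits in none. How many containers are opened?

5

  200 → container 1 (new)  [load 200/775]
  150 → container 1  [load 350/775]
  600 → container 2 (new)  [load 600/775]
  225 → container 1  [load 575/775]
  100 → container 1  [load 675/775]
  150 → container 2  [load 750/775]
  550 → container 3 (new)  [load 550/775]
  100 → container 1  [load 775/775]
  425 → container 4 (new)  [load 425/775]
  250 → container 4  [load 675/775]
  425 → container 5 (new)  [load 425/775]
5 containers opened.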